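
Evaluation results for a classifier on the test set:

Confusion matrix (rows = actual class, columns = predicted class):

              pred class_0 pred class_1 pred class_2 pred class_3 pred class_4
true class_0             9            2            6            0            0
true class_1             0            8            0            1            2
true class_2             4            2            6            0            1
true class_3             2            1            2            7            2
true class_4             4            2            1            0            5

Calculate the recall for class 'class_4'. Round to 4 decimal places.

0.4167

One-vs-rest for 'class_4': TP = diagonal; FP = other classes predicted 'class_4'; FN = 'class_4' predicted as other.
recall = TP/(TP+FN).
class_4: TP=5, FN=4+2+1+0=7 → 5/12 = 0.41667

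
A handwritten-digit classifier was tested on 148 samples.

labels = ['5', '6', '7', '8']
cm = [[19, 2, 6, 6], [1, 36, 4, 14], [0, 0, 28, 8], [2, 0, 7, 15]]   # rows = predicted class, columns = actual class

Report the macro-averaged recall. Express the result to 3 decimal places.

0.696

Per-class recall (TP/(TP+FN)):
  5: TP=19, FN=1+0+2=3 → 19/22 = 0.8636
  6: TP=36, FN=2+0+0=2 → 36/38 = 0.9474
  7: TP=28, FN=6+4+7=17 → 28/45 = 0.6222
  8: TP=15, FN=6+14+8=28 → 15/43 = 0.3488
Macro-recall = mean = (0.8636 + 0.9474 + 0.6222 + 0.3488) / 4 = 0.696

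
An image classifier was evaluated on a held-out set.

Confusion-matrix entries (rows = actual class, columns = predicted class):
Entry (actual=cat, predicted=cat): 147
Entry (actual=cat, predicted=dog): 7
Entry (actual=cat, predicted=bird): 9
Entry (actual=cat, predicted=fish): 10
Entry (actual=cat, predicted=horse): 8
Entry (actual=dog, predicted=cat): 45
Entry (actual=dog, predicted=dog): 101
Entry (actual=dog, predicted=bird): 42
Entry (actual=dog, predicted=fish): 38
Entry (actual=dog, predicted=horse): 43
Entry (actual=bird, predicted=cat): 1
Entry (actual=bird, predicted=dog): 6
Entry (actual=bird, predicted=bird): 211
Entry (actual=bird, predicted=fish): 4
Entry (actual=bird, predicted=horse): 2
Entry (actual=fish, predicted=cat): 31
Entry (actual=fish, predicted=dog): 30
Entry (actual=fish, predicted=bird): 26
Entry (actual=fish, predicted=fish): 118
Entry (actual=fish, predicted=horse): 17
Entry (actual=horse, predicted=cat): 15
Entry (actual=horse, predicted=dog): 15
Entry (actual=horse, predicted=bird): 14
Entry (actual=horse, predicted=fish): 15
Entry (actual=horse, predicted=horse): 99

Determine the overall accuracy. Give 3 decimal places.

0.641

Accuracy = trace / total = (147+101+211+118+99=676) / 1054 = 676/1054 = 0.641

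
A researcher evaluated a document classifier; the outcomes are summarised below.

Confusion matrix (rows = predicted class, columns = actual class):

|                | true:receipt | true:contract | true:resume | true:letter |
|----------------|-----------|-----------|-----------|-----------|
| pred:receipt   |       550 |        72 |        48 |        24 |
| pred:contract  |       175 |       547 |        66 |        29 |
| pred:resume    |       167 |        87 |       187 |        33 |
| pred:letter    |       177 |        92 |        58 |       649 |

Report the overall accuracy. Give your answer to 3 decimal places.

0.653

Accuracy = trace / total = (550+547+187+649=1933) / 2961 = 1933/2961 = 0.653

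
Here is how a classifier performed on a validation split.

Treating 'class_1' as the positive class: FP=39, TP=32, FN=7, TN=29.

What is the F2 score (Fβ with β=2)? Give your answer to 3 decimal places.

Fβ = (1+β²)·TP / ((1+β²)·TP + β²·FN + FP), with β²=4
= 5·32 / (5·32 + 4·7 + 39) = 0.705

0.705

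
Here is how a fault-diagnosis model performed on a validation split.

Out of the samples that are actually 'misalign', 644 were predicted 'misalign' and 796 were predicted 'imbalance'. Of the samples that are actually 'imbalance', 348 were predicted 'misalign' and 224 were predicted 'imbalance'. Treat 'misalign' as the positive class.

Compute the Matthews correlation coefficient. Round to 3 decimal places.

MCC = (TP·TN − FP·FN) / √((TP+FP)(TP+FN)(TN+FP)(TN+FN))
Numerator = 644·224 − 348·796 = -132752
Denominator = √(992·1440·572·1020) = √833432371200 = 912925.1728
MCC = -132752 / 912925.1728 = -0.145

-0.145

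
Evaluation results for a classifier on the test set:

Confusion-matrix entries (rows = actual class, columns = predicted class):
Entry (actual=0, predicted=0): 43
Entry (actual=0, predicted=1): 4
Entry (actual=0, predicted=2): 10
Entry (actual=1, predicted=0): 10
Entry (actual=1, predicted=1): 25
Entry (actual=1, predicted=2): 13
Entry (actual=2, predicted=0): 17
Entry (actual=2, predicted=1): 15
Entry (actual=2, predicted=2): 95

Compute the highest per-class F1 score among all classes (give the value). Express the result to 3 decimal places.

0.776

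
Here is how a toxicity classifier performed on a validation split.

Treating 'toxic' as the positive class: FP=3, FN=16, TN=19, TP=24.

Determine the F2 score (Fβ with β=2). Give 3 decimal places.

0.642

Fβ = (1+β²)·TP / ((1+β²)·TP + β²·FN + FP), with β²=4
= 5·24 / (5·24 + 4·16 + 3) = 0.642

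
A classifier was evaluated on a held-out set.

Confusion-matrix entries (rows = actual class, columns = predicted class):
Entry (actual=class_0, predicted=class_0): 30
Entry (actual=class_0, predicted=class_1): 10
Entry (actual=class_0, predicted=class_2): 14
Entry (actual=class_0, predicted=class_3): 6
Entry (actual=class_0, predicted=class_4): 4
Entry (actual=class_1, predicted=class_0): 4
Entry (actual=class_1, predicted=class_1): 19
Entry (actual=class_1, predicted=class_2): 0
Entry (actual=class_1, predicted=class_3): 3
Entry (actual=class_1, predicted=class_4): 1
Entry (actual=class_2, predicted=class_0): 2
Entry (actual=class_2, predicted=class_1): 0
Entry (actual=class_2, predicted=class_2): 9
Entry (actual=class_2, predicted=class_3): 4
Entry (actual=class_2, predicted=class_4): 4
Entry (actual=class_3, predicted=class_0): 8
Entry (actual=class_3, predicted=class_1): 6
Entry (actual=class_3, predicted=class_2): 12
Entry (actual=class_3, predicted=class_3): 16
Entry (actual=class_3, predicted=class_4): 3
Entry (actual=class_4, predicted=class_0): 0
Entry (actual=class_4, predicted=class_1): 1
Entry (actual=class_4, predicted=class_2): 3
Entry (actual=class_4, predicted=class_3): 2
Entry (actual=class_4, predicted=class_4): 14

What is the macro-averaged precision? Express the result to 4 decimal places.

0.5002

Per-class precision (TP/(TP+FP)):
  class_0: TP=30, FP=4+2+8+0=14 → 30/44 = 0.68182
  class_1: TP=19, FP=10+0+6+1=17 → 19/36 = 0.52778
  class_2: TP=9, FP=14+0+12+3=29 → 9/38 = 0.23684
  class_3: TP=16, FP=6+3+4+2=15 → 16/31 = 0.51613
  class_4: TP=14, FP=4+1+4+3=12 → 14/26 = 0.53846
Macro-precision = mean = (0.68182 + 0.52778 + 0.23684 + 0.51613 + 0.53846) / 5 = 0.5002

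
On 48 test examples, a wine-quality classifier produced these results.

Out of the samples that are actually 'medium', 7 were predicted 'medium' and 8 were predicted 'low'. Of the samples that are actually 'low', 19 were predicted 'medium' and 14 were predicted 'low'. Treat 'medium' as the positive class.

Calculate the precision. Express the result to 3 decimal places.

0.269

Precision = TP/(TP+FP) = 7/(7+19) = 7/26 = 0.269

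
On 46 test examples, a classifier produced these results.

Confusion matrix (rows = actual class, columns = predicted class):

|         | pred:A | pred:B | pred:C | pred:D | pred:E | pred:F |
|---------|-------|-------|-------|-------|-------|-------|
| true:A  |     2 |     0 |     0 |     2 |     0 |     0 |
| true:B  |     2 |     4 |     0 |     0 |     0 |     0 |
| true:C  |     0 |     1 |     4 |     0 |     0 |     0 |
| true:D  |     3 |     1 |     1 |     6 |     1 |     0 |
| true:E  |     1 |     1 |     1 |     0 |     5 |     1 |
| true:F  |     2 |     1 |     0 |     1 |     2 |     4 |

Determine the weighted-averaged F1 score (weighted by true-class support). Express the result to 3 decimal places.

0.559

Per-class F1 score (2·TP/(2·TP+FP+FN)):
  A: TP=2, FP=2+0+3+1+2=8, FN=0+0+2+0+0=2 → 4/14 = 0.2857
  B: TP=4, FP=0+1+1+1+1=4, FN=2+0+0+0+0=2 → 8/14 = 0.5714
  C: TP=4, FP=0+0+1+1+0=2, FN=0+1+0+0+0=1 → 8/11 = 0.7273
  D: TP=6, FP=2+0+0+0+1=3, FN=3+1+1+1+0=6 → 12/21 = 0.5714
  E: TP=5, FP=0+0+0+1+2=3, FN=1+1+1+0+1=4 → 10/17 = 0.5882
  F: TP=4, FP=0+0+0+0+1=1, FN=2+1+0+1+2=6 → 8/15 = 0.5333
Weighted-F1 score = Σ (supportᵢ/N)·F1 scoreᵢ with N=46: (4/46)·0.2857 + (6/46)·0.5714 + (5/46)·0.7273 + (12/46)·0.5714 + (9/46)·0.5882 + (10/46)·0.5333 = 0.559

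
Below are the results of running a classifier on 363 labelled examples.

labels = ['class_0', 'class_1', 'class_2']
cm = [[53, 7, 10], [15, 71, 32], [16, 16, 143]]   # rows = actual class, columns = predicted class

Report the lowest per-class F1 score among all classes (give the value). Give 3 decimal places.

Per-class F1 score (2·TP/(2·TP+FP+FN)):
  class_0: TP=53, FP=15+16=31, FN=7+10=17 → 106/154 = 0.6883
  class_1: TP=71, FP=7+16=23, FN=15+32=47 → 142/212 = 0.6698
  class_2: TP=143, FP=10+32=42, FN=16+16=32 → 286/360 = 0.7944
Lowest is class 'class_1' with F1 score = 0.670.

0.670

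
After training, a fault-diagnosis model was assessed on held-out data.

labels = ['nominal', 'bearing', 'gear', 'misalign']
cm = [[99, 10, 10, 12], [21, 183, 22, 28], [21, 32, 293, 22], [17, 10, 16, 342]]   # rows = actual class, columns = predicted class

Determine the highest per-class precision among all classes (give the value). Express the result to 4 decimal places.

Per-class precision (TP/(TP+FP)):
  nominal: TP=99, FP=21+21+17=59 → 99/158 = 0.62658
  bearing: TP=183, FP=10+32+10=52 → 183/235 = 0.77872
  gear: TP=293, FP=10+22+16=48 → 293/341 = 0.85924
  misalign: TP=342, FP=12+28+22=62 → 342/404 = 0.84653
Highest is class 'gear' with precision = 0.8592.

0.8592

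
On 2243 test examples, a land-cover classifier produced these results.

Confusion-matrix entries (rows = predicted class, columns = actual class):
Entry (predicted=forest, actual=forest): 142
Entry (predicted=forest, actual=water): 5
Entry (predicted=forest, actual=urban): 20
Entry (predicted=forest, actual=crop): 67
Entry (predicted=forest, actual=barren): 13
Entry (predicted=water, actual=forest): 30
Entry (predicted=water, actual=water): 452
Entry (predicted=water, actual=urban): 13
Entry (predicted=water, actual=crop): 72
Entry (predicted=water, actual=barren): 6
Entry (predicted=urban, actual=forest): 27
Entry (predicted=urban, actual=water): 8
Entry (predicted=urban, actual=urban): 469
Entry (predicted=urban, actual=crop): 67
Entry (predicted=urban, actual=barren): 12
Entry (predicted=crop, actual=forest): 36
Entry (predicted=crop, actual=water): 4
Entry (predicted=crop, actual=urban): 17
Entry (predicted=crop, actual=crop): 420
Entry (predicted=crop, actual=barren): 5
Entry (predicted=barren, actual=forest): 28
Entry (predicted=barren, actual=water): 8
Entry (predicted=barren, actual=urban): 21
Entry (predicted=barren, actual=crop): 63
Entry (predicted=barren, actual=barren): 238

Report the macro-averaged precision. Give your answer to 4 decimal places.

Per-class precision (TP/(TP+FP)):
  forest: TP=142, FP=5+20+67+13=105 → 142/247 = 0.57490
  water: TP=452, FP=30+13+72+6=121 → 452/573 = 0.78883
  urban: TP=469, FP=27+8+67+12=114 → 469/583 = 0.80446
  crop: TP=420, FP=36+4+17+5=62 → 420/482 = 0.87137
  barren: TP=238, FP=28+8+21+63=120 → 238/358 = 0.66480
Macro-precision = mean = (0.57490 + 0.78883 + 0.80446 + 0.87137 + 0.66480) / 5 = 0.7409

0.7409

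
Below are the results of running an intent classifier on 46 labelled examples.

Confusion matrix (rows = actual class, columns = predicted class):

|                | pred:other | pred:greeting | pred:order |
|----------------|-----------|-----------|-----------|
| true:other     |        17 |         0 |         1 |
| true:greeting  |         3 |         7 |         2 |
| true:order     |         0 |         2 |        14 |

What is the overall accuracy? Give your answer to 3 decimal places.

0.826

Accuracy = trace / total = (17+7+14=38) / 46 = 38/46 = 0.826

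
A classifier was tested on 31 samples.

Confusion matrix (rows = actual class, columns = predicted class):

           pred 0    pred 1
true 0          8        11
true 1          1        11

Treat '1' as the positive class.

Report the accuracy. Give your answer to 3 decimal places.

Accuracy = (TP+TN)/N = (11+8)/31 = 0.613

0.613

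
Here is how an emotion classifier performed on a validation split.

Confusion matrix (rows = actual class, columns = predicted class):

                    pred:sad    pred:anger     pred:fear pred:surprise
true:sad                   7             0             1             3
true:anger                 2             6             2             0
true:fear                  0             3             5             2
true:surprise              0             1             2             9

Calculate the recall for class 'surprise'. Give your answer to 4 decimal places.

recall = TP/(TP+FN).
surprise: TP=9, FN=0+1+2=3 → 9/12 = 0.75000

0.7500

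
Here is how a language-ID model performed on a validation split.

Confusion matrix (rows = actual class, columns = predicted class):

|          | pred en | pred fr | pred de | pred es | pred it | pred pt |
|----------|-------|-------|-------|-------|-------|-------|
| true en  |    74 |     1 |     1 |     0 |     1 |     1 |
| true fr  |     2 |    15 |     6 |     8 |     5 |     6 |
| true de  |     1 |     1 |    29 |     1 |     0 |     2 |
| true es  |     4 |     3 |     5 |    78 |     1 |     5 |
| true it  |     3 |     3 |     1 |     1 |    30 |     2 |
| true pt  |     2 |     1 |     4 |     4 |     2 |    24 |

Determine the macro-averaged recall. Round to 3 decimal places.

0.728

Per-class recall (TP/(TP+FN)):
  en: TP=74, FN=1+1+0+1+1=4 → 74/78 = 0.9487
  fr: TP=15, FN=2+6+8+5+6=27 → 15/42 = 0.3571
  de: TP=29, FN=1+1+1+0+2=5 → 29/34 = 0.8529
  es: TP=78, FN=4+3+5+1+5=18 → 78/96 = 0.8125
  it: TP=30, FN=3+3+1+1+2=10 → 30/40 = 0.7500
  pt: TP=24, FN=2+1+4+4+2=13 → 24/37 = 0.6486
Macro-recall = mean = (0.9487 + 0.3571 + 0.8529 + 0.8125 + 0.7500 + 0.6486) / 6 = 0.728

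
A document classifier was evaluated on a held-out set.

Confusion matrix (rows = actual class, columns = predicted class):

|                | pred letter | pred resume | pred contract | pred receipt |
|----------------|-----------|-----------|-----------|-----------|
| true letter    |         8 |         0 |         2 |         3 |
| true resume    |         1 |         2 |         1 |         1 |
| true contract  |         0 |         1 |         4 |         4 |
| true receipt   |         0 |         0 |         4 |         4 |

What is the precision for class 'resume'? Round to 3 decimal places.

0.667

Take TP from the diagonal, FP from the rest of the 'resume' prediction marginal, FN from the rest of the 'resume' actual marginal.
precision = TP/(TP+FP).
resume: TP=2, FP=0+1+0=1 → 2/3 = 0.6667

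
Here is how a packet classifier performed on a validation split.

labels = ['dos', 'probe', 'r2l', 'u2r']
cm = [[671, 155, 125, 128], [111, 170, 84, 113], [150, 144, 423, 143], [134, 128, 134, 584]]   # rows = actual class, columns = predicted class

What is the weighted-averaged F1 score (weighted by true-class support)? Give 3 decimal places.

Per-class F1 score (2·TP/(2·TP+FP+FN)):
  dos: TP=671, FP=111+150+134=395, FN=155+125+128=408 → 1342/2145 = 0.6256
  probe: TP=170, FP=155+144+128=427, FN=111+84+113=308 → 340/1075 = 0.3163
  r2l: TP=423, FP=125+84+134=343, FN=150+144+143=437 → 846/1626 = 0.5203
  u2r: TP=584, FP=128+113+143=384, FN=134+128+134=396 → 1168/1948 = 0.5996
Weighted-F1 score = Σ (supportᵢ/N)·F1 scoreᵢ with N=3397: (1079/3397)·0.6256 + (478/3397)·0.3163 + (860/3397)·0.5203 + (980/3397)·0.5996 = 0.548

0.548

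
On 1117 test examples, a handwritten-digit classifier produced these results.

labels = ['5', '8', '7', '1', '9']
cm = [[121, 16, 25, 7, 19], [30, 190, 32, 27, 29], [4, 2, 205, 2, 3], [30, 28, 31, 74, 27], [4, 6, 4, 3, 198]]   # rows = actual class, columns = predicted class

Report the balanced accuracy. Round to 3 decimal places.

0.704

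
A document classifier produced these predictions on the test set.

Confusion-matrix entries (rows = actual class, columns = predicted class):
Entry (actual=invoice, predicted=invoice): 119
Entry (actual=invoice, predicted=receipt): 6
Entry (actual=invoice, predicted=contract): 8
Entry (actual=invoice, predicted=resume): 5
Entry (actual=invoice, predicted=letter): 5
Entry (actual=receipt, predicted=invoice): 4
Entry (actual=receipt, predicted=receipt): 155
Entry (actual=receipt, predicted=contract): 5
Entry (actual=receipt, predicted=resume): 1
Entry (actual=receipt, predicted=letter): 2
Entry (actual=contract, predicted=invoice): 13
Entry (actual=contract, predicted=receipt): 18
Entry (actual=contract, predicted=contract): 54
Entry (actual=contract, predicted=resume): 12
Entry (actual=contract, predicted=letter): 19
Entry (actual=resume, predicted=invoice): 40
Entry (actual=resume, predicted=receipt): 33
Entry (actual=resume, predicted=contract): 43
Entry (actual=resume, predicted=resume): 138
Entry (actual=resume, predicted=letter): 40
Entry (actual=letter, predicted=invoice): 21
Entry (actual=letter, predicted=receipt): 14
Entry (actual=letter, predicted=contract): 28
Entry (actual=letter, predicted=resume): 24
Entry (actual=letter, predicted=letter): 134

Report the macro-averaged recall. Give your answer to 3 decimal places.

Per-class recall (TP/(TP+FN)):
  invoice: TP=119, FN=6+8+5+5=24 → 119/143 = 0.8322
  receipt: TP=155, FN=4+5+1+2=12 → 155/167 = 0.9281
  contract: TP=54, FN=13+18+12+19=62 → 54/116 = 0.4655
  resume: TP=138, FN=40+33+43+40=156 → 138/294 = 0.4694
  letter: TP=134, FN=21+14+28+24=87 → 134/221 = 0.6063
Macro-recall = mean = (0.8322 + 0.9281 + 0.4655 + 0.4694 + 0.6063) / 5 = 0.660

0.660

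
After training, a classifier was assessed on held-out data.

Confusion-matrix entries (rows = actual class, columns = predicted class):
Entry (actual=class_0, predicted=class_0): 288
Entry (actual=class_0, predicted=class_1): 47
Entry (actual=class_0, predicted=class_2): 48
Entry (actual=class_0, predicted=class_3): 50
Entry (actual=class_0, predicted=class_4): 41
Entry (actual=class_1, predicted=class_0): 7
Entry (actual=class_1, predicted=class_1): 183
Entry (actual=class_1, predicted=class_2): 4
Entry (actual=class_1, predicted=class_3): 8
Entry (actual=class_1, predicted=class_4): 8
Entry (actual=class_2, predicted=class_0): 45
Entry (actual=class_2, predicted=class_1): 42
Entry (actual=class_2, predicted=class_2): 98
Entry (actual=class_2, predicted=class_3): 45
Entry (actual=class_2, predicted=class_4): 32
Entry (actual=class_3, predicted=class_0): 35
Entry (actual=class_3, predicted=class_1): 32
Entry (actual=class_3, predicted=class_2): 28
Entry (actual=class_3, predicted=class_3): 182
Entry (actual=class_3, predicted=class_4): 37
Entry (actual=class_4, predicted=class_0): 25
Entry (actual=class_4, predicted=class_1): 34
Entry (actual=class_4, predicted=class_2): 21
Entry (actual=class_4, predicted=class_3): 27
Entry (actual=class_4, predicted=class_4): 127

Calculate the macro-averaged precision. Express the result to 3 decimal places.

0.571

Per-class precision (TP/(TP+FP)):
  class_0: TP=288, FP=7+45+35+25=112 → 288/400 = 0.7200
  class_1: TP=183, FP=47+42+32+34=155 → 183/338 = 0.5414
  class_2: TP=98, FP=48+4+28+21=101 → 98/199 = 0.4925
  class_3: TP=182, FP=50+8+45+27=130 → 182/312 = 0.5833
  class_4: TP=127, FP=41+8+32+37=118 → 127/245 = 0.5184
Macro-precision = mean = (0.7200 + 0.5414 + 0.4925 + 0.5833 + 0.5184) / 5 = 0.571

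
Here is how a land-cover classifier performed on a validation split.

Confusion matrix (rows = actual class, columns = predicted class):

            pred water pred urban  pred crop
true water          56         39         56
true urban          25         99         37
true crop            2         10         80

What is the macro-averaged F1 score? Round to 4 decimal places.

0.5744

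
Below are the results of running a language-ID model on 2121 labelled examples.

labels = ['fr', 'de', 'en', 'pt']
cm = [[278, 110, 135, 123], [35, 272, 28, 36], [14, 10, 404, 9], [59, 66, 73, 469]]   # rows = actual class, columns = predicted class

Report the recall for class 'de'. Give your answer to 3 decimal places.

Treat 'de' as positive and all other classes as negative.
recall = TP/(TP+FN).
de: TP=272, FN=35+28+36=99 → 272/371 = 0.7332

0.733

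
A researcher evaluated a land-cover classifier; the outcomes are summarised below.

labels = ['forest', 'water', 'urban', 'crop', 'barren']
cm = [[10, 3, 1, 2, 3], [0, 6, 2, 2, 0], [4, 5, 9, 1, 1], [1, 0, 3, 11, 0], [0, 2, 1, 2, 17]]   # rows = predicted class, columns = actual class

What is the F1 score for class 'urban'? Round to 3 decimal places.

0.500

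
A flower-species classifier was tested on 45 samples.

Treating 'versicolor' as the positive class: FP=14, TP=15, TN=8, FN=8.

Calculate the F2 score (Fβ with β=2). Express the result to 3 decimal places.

0.620

Fβ = (1+β²)·TP / ((1+β²)·TP + β²·FN + FP), with β²=4
= 5·15 / (5·15 + 4·8 + 14) = 0.620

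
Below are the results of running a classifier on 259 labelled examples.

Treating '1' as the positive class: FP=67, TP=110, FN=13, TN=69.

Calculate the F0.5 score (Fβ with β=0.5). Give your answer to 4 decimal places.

Fβ = (1+β²)·TP / ((1+β²)·TP + β²·FN + FP), with β²=1/4
= 1.25·110 / (1.25·110 + 0.25·13 + 67) = 0.6619

0.6619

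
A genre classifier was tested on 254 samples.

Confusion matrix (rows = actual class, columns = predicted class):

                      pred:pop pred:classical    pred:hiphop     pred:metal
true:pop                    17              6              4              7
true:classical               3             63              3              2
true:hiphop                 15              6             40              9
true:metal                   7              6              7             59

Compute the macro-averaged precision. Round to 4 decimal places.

0.6724

Per-class precision (TP/(TP+FP)):
  pop: TP=17, FP=3+15+7=25 → 17/42 = 0.40476
  classical: TP=63, FP=6+6+6=18 → 63/81 = 0.77778
  hiphop: TP=40, FP=4+3+7=14 → 40/54 = 0.74074
  metal: TP=59, FP=7+2+9=18 → 59/77 = 0.76623
Macro-precision = mean = (0.40476 + 0.77778 + 0.74074 + 0.76623) / 4 = 0.6724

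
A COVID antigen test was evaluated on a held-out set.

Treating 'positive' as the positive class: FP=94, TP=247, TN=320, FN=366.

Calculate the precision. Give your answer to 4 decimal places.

Precision = TP/(TP+FP) = 247/(247+94) = 247/341 = 0.7243

0.7243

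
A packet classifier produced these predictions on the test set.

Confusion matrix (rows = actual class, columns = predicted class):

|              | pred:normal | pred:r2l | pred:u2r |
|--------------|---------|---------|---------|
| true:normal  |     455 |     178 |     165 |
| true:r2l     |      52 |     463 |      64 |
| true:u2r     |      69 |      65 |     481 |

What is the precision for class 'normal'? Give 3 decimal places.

Treat 'normal' as positive and all other classes as negative.
precision = TP/(TP+FP).
normal: TP=455, FP=52+69=121 → 455/576 = 0.7899

0.790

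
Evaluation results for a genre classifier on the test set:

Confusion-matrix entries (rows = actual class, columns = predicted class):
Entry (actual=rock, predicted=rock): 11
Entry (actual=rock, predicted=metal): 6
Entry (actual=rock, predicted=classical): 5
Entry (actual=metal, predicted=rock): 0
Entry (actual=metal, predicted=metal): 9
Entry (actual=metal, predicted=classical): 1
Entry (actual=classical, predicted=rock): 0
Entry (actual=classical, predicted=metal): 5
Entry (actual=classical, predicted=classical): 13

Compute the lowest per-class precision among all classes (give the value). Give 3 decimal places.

Per-class precision (TP/(TP+FP)):
  rock: TP=11, FP=0+0=0 → 11/11 = 1.0000
  metal: TP=9, FP=6+5=11 → 9/20 = 0.4500
  classical: TP=13, FP=5+1=6 → 13/19 = 0.6842
Lowest is class 'metal' with precision = 0.450.

0.450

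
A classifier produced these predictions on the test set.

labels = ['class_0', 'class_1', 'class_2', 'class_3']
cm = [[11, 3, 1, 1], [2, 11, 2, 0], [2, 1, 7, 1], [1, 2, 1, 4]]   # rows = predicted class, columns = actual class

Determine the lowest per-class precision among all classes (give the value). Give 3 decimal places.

0.500

Per-class precision (TP/(TP+FP)):
  class_0: TP=11, FP=3+1+1=5 → 11/16 = 0.6875
  class_1: TP=11, FP=2+2+0=4 → 11/15 = 0.7333
  class_2: TP=7, FP=2+1+1=4 → 7/11 = 0.6364
  class_3: TP=4, FP=1+2+1=4 → 4/8 = 0.5000
Lowest is class 'class_3' with precision = 0.500.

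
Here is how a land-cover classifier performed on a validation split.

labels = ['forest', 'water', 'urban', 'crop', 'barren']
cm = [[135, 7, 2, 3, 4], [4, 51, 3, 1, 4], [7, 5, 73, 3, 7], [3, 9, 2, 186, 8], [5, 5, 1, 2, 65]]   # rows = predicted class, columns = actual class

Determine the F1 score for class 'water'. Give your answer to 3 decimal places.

0.729

F1 score = 2·TP/(2·TP+FP+FN).
water: TP=51, FP=4+3+1+4=12, FN=7+5+9+5=26 → 102/140 = 0.7286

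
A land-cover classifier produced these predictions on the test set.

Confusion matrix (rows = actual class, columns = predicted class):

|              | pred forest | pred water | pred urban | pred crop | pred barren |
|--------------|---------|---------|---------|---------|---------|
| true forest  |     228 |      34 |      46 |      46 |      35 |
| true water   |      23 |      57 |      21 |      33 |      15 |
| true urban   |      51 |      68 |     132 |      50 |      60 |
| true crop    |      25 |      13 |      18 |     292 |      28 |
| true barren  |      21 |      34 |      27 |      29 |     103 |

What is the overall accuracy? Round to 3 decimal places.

Accuracy = trace / total = (228+57+132+292+103=812) / 1489 = 812/1489 = 0.545

0.545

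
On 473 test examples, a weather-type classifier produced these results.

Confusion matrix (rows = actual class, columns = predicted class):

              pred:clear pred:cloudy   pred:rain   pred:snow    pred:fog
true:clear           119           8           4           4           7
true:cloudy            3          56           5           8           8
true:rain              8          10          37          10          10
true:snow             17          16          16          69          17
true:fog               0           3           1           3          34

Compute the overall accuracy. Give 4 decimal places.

0.6660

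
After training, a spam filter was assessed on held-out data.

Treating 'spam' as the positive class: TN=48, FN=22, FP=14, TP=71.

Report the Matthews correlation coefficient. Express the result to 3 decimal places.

0.529

MCC = (TP·TN − FP·FN) / √((TP+FP)(TP+FN)(TN+FP)(TN+FN))
Numerator = 71·48 − 14·22 = 3100
Denominator = √(85·93·62·70) = √34307700 = 5857.2775
MCC = 3100 / 5857.2775 = 0.529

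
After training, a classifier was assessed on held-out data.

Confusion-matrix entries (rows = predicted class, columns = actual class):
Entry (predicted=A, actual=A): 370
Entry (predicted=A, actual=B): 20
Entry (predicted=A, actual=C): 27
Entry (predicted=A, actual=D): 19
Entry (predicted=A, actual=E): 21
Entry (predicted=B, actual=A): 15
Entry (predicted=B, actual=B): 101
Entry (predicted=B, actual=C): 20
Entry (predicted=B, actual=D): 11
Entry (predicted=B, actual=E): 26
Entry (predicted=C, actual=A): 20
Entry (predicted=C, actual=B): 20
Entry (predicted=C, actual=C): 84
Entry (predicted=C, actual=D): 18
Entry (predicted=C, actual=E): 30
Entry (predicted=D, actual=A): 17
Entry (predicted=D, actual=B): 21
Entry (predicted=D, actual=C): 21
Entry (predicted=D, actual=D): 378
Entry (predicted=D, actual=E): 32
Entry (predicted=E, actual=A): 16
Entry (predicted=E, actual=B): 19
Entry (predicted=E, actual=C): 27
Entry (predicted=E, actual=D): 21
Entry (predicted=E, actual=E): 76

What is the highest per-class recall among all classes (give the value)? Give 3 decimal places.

0.846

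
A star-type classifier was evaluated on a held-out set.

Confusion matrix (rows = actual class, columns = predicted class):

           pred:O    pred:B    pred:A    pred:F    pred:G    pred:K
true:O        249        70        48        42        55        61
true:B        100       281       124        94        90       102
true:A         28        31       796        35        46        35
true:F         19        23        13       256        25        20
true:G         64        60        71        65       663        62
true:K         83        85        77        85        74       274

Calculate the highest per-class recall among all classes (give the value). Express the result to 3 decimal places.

Per-class recall (TP/(TP+FN)):
  O: TP=249, FN=70+48+42+55+61=276 → 249/525 = 0.4743
  B: TP=281, FN=100+124+94+90+102=510 → 281/791 = 0.3552
  A: TP=796, FN=28+31+35+46+35=175 → 796/971 = 0.8198
  F: TP=256, FN=19+23+13+25+20=100 → 256/356 = 0.7191
  G: TP=663, FN=64+60+71+65+62=322 → 663/985 = 0.6731
  K: TP=274, FN=83+85+77+85+74=404 → 274/678 = 0.4041
Highest is class 'A' with recall = 0.820.

0.820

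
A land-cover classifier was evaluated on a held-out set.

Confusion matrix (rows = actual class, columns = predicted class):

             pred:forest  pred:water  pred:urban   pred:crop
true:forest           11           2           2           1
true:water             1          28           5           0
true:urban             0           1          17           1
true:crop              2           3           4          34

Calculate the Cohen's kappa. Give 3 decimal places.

0.729

Observed agreement pₒ = trace/N = 90/112 = 0.8036
Expected agreement pₑ = Σ (rowᵢ·colᵢ)/N² = (16·14 + 34·34 + 19·28 + 43·36)/112² = 0.2758
κ = (pₒ − pₑ)/(1 − pₑ) = (0.8036 − 0.2758)/(1 − 0.2758) = 0.729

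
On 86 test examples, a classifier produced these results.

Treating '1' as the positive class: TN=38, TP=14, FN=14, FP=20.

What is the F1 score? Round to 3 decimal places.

Precision = TP/(TP+FP) = 14/34 = 0.4118
Recall = TP/(TP+FN) = 14/28 = 0.5000
F1 = 2·TP/(2·TP+FP+FN) = 28/62 = 0.452

0.452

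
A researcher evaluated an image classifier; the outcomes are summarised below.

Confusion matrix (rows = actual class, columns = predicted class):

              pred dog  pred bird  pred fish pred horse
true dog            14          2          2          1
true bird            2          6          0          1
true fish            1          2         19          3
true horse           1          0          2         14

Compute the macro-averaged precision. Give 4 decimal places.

Per-class precision (TP/(TP+FP)):
  dog: TP=14, FP=2+1+1=4 → 14/18 = 0.77778
  bird: TP=6, FP=2+2+0=4 → 6/10 = 0.60000
  fish: TP=19, FP=2+0+2=4 → 19/23 = 0.82609
  horse: TP=14, FP=1+1+3=5 → 14/19 = 0.73684
Macro-precision = mean = (0.77778 + 0.60000 + 0.82609 + 0.73684) / 4 = 0.7352

0.7352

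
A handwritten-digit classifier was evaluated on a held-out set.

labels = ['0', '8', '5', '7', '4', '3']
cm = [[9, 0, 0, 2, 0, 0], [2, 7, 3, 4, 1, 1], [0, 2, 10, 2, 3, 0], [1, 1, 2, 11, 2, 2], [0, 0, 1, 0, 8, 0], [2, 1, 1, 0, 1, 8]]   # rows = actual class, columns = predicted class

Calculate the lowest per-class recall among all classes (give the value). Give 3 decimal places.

0.389

Per-class recall (TP/(TP+FN)):
  0: TP=9, FN=0+0+2+0+0=2 → 9/11 = 0.8182
  8: TP=7, FN=2+3+4+1+1=11 → 7/18 = 0.3889
  5: TP=10, FN=0+2+2+3+0=7 → 10/17 = 0.5882
  7: TP=11, FN=1+1+2+2+2=8 → 11/19 = 0.5789
  4: TP=8, FN=0+0+1+0+0=1 → 8/9 = 0.8889
  3: TP=8, FN=2+1+1+0+1=5 → 8/13 = 0.6154
Lowest is class '8' with recall = 0.389.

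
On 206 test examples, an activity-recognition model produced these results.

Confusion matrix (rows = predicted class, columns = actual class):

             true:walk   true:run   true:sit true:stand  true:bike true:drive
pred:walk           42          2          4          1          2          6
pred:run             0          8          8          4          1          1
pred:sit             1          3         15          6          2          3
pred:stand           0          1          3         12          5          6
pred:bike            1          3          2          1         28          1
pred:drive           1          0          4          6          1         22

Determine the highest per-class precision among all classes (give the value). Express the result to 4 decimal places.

0.7778

Per-class precision (TP/(TP+FP)):
  walk: TP=42, FP=2+4+1+2+6=15 → 42/57 = 0.73684
  run: TP=8, FP=0+8+4+1+1=14 → 8/22 = 0.36364
  sit: TP=15, FP=1+3+6+2+3=15 → 15/30 = 0.50000
  stand: TP=12, FP=0+1+3+5+6=15 → 12/27 = 0.44444
  bike: TP=28, FP=1+3+2+1+1=8 → 28/36 = 0.77778
  drive: TP=22, FP=1+0+4+6+1=12 → 22/34 = 0.64706
Highest is class 'bike' with precision = 0.7778.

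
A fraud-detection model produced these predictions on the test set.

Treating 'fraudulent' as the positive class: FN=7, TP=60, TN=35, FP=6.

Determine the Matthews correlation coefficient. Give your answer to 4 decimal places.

MCC = (TP·TN − FP·FN) / √((TP+FP)(TP+FN)(TN+FP)(TN+FN))
Numerator = 60·35 − 6·7 = 2058
Denominator = √(66·67·41·42) = √7614684 = 2759.4717
MCC = 2058 / 2759.4717 = 0.7458

0.7458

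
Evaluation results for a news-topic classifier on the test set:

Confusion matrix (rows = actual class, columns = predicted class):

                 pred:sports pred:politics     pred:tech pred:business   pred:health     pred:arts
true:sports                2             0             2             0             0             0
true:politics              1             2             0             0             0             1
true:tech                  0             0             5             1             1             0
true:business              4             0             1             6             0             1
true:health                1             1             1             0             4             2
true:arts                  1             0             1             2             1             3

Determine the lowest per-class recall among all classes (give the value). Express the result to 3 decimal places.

Per-class recall (TP/(TP+FN)):
  sports: TP=2, FN=0+2+0+0+0=2 → 2/4 = 0.5000
  politics: TP=2, FN=1+0+0+0+1=2 → 2/4 = 0.5000
  tech: TP=5, FN=0+0+1+1+0=2 → 5/7 = 0.7143
  business: TP=6, FN=4+0+1+0+1=6 → 6/12 = 0.5000
  health: TP=4, FN=1+1+1+0+2=5 → 4/9 = 0.4444
  arts: TP=3, FN=1+0+1+2+1=5 → 3/8 = 0.3750
Lowest is class 'arts' with recall = 0.375.

0.375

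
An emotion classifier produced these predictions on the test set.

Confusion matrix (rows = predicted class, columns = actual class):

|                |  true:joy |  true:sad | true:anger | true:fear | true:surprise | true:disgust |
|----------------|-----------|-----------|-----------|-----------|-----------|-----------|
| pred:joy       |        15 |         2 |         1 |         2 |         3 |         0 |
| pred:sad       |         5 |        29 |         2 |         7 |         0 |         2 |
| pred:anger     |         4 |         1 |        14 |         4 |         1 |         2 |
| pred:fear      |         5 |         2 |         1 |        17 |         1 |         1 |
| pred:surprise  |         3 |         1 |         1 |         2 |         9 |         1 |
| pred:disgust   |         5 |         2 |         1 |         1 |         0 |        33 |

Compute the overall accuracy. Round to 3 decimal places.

0.650

Accuracy = trace / total = (15+29+14+17+9+33=117) / 180 = 117/180 = 0.650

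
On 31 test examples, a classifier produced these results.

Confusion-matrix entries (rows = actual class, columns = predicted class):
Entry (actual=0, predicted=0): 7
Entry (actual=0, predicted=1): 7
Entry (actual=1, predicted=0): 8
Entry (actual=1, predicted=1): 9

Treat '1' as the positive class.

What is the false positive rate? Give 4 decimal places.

FPR = FP/(FP+TN) = 7/(7+7) = 0.5000

0.5000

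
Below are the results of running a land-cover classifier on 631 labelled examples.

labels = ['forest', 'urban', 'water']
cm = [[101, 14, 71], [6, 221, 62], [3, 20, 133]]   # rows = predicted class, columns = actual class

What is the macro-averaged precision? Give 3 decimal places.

0.720

Per-class precision (TP/(TP+FP)):
  forest: TP=101, FP=14+71=85 → 101/186 = 0.5430
  urban: TP=221, FP=6+62=68 → 221/289 = 0.7647
  water: TP=133, FP=3+20=23 → 133/156 = 0.8526
Macro-precision = mean = (0.5430 + 0.7647 + 0.8526) / 3 = 0.720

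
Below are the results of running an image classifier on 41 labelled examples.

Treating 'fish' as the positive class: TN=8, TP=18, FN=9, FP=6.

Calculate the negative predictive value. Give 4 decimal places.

0.4706

NPV = TN/(TN+FN) = 8/(8+9) = 0.4706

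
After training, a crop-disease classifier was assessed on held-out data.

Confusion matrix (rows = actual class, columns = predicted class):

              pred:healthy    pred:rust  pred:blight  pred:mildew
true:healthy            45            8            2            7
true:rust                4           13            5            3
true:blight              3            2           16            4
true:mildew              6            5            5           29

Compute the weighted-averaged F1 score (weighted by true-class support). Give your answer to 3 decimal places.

0.659

Per-class F1 score (2·TP/(2·TP+FP+FN)):
  healthy: TP=45, FP=4+3+6=13, FN=8+2+7=17 → 90/120 = 0.7500
  rust: TP=13, FP=8+2+5=15, FN=4+5+3=12 → 26/53 = 0.4906
  blight: TP=16, FP=2+5+5=12, FN=3+2+4=9 → 32/53 = 0.6038
  mildew: TP=29, FP=7+3+4=14, FN=6+5+5=16 → 58/88 = 0.6591
Weighted-F1 score = Σ (supportᵢ/N)·F1 scoreᵢ with N=157: (62/157)·0.7500 + (25/157)·0.4906 + (25/157)·0.6038 + (45/157)·0.6591 = 0.659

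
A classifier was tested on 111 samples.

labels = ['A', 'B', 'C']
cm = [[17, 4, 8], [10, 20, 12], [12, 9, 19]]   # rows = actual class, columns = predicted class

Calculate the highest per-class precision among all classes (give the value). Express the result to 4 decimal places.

Per-class precision (TP/(TP+FP)):
  A: TP=17, FP=10+12=22 → 17/39 = 0.43590
  B: TP=20, FP=4+9=13 → 20/33 = 0.60606
  C: TP=19, FP=8+12=20 → 19/39 = 0.48718
Highest is class 'B' with precision = 0.6061.

0.6061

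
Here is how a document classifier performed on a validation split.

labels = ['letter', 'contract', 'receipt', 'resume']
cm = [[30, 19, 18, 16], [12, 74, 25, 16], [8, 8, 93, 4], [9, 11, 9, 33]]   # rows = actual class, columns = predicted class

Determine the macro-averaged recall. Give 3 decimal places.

0.575

Per-class recall (TP/(TP+FN)):
  letter: TP=30, FN=19+18+16=53 → 30/83 = 0.3614
  contract: TP=74, FN=12+25+16=53 → 74/127 = 0.5827
  receipt: TP=93, FN=8+8+4=20 → 93/113 = 0.8230
  resume: TP=33, FN=9+11+9=29 → 33/62 = 0.5323
Macro-recall = mean = (0.3614 + 0.5827 + 0.8230 + 0.5323) / 4 = 0.575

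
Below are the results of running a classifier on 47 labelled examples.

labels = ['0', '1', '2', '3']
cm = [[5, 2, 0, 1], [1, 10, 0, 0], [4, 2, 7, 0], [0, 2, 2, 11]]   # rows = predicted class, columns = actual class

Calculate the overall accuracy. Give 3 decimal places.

Accuracy = trace / total = (5+10+7+11=33) / 47 = 33/47 = 0.702

0.702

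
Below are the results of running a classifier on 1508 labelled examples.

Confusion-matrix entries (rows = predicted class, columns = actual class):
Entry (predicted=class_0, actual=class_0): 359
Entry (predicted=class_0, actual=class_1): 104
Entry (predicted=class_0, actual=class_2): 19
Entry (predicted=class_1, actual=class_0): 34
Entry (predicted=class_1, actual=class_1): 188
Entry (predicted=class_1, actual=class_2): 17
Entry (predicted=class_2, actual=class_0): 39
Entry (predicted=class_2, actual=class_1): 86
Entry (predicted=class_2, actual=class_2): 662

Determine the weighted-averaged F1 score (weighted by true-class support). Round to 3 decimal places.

Per-class F1 score (2·TP/(2·TP+FP+FN)):
  class_0: TP=359, FP=104+19=123, FN=34+39=73 → 718/914 = 0.7856
  class_1: TP=188, FP=34+17=51, FN=104+86=190 → 376/617 = 0.6094
  class_2: TP=662, FP=39+86=125, FN=19+17=36 → 1324/1485 = 0.8916
Weighted-F1 score = Σ (supportᵢ/N)·F1 scoreᵢ with N=1508: (432/1508)·0.7856 + (378/1508)·0.6094 + (698/1508)·0.8916 = 0.790

0.790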